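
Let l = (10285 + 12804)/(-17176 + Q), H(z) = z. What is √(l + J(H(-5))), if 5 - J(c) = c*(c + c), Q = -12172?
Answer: I*√81480053/1334 ≈ 6.7666*I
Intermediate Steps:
l = -2099/2668 (l = (10285 + 12804)/(-17176 - 12172) = 23089/(-29348) = 23089*(-1/29348) = -2099/2668 ≈ -0.78673)
J(c) = 5 - 2*c² (J(c) = 5 - c*(c + c) = 5 - c*2*c = 5 - 2*c²)
√(l + J(H(-5))) = √(-2099/2668 + (5 - 2*(-5)²)) = √(-2099/2668 + (5 - 2*25)) = √(-2099/2668 + (5 - 50)) = √(-2099/2668 - 45) = √(-122159/2668) = I*√81480053/1334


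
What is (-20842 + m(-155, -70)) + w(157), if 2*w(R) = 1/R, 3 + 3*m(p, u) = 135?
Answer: -6530571/314 ≈ -20798.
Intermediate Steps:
m(p, u) = 44 (m(p, u) = -1 + (1/3)*135 = -1 + 45 = 44)
w(R) = 1/(2*R)
(-20842 + m(-155, -70)) + w(157) = (-20842 + 44) + (1/2)/157 = -20798 + (1/2)*(1/157) = -20798 + 1/314 = -6530571/314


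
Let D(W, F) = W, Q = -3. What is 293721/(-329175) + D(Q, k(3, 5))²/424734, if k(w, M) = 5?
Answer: -729534109/817612950 ≈ -0.89227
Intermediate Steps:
293721/(-329175) + D(Q, k(3, 5))²/424734 = 293721/(-329175) + (-3)²/424734 = 293721*(-1/329175) + 9*(1/424734) = -5153/5775 + 3/141578 = -729534109/817612950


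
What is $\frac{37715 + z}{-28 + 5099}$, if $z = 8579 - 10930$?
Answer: $\frac{35364}{5071} \approx 6.9738$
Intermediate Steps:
$z = -2351$
$\frac{37715 + z}{-28 + 5099} = \frac{37715 - 2351}{-28 + 5099} = \frac{35364}{5071}$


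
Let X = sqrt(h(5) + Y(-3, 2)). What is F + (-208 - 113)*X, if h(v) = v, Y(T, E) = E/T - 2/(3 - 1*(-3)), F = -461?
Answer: -1103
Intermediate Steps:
Y(T, E) = -1/3 + E/T (Y(T, E) = E/T - 2/(3 + 3) = E/T - 2/6 = E/T - 2*1/6 = E/T - 1/3 = -1/3 + E/T)
X = 2 (X = sqrt(5 + (2 - 1/3*(-3))/(-3)) = sqrt(5 - (2 + 1)/3) = sqrt(5 - 1/3*3) = sqrt(5 - 1) = sqrt(4) = 2)
F + (-208 - 113)*X = -461 + (-208 - 113)*2 = -461 - 321*2 = -461 - 642 = -1103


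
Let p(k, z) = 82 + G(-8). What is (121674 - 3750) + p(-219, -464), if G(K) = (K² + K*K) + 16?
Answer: 118150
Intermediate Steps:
G(K) = 16 + 2*K² (G(K) = (K² + K²) + 16 = 2*K² + 16 = 16 + 2*K²)
p(k, z) = 226 (p(k, z) = 82 + (16 + 2*(-8)²) = 82 + (16 + 2*64) = 82 + (16 + 128) = 82 + 144 = 226)
(121674 - 3750) + p(-219, -464) = (121674 - 3750) + 226 = 117924 + 226 = 118150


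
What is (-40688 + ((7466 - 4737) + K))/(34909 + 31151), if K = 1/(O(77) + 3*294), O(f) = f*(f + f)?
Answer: -483597659/841604400 ≈ -0.57461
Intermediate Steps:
O(f) = 2*f**2 (O(f) = f*(2*f) = 2*f**2)
K = 1/12740 (K = 1/(2*77**2 + 3*294) = 1/(2*5929 + 882) = 1/(11858 + 882) = 1/12740 ≈ 7.8493e-5)
(-40688 + ((7466 - 4737) + K))/(34909 + 31151) = (-40688 + ((7466 - 4737) + 1/12740))/(34909 + 31151) = (-40688 + (2729 + 1/12740))/66060 = (-40688 + 34767461/12740)*(1/66060) = -483597659/12740*1/66060 = -483597659/841604400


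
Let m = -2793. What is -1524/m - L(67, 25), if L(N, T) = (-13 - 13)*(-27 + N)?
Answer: 968748/931 ≈ 1040.5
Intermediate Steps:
L(N, T) = 702 - 26*N (L(N, T) = -26*(-27 + N) = 702 - 26*N)
-1524/m - L(67, 25) = -1524/(-2793) - (702 - 26*67) = -1524*(-1/2793) - (702 - 1742) = 508/931 - 1*(-1040) = 508/931 + 1040 = 968748/931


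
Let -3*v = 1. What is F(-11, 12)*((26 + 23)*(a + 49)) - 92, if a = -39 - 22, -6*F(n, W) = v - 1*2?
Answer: -962/3 ≈ -320.67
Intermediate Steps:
v = -⅓ (v = -⅓*1 = -⅓ ≈ -0.33333)
F(n, W) = 7/18 (F(n, W) = -(-⅓ - 1*2)/6 = -(-⅓ - 2)/6 = -⅙*(-7/3) = 7/18)
a = -61
F(-11, 12)*((26 + 23)*(a + 49)) - 92 = 7*((26 + 23)*(-61 + 49))/18 - 92 = 7*(49*(-12))/18 - 92 = (7/18)*(-588) - 92 = -686/3 - 92 = -962/3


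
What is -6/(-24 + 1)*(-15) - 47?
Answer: -1171/23 ≈ -50.913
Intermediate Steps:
-6/(-24 + 1)*(-15) - 47 = -6/(-23)*(-15) - 47 = -6*(-1/23)*(-15) - 47 = (6/23)*(-15) - 47 = -90/23 - 47 = -1171/23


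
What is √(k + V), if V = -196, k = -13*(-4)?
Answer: 12*I ≈ 12.0*I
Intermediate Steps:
k = 52
√(k + V) = √(52 - 196) = √(-144) = 12*I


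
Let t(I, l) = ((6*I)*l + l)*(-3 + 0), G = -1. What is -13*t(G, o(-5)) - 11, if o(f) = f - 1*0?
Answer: 964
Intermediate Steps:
o(f) = f (o(f) = f + 0 = f)
t(I, l) = -3*l - 18*I*l (t(I, l) = (6*I*l + l)*(-3) = (l + 6*I*l)*(-3) = -3*l - 18*I*l)
-13*t(G, o(-5)) - 11 = -(-39)*(-5)*(1 + 6*(-1)) - 11 = -(-39)*(-5)*(1 - 6) - 11 = -(-39)*(-5)*(-5) - 11 = -13*(-75) - 11 = 975 - 11 = 964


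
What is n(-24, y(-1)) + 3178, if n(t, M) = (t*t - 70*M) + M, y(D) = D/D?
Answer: 3685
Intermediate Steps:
y(D) = 1
n(t, M) = t**2 - 69*M (n(t, M) = (t**2 - 70*M) + M = t**2 - 69*M)
n(-24, y(-1)) + 3178 = ((-24)**2 - 69*1) + 3178 = (576 - 69) + 3178 = 507 + 3178 = 3685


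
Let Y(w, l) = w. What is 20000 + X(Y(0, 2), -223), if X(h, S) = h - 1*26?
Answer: 19974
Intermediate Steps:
X(h, S) = -26 + h (X(h, S) = h - 26 = -26 + h)
20000 + X(Y(0, 2), -223) = 20000 + (-26 + 0) = 20000 - 26 = 19974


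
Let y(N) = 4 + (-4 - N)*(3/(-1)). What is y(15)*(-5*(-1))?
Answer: 305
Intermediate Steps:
y(N) = 16 + 3*N (y(N) = 4 + (-4 - N)*(3*(-1)) = 4 + (-4 - N)*(-3) = 4 + (12 + 3*N) = 16 + 3*N)
y(15)*(-5*(-1)) = (16 + 3*15)*(-5*(-1)) = (16 + 45)*5 = 61*5 = 305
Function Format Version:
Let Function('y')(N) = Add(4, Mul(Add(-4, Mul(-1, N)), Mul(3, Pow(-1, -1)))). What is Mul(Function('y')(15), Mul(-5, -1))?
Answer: 305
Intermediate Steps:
Function('y')(N) = Add(16, Mul(3, N)) (Function('y')(N) = Add(4, Mul(Add(-4, Mul(-1, N)), Mul(3, -1))) = Add(4, Mul(Add(-4, Mul(-1, N)), -3)) = Add(4, Add(12, Mul(3, N))) = Add(16, Mul(3, N)))
Mul(Function('y')(15), Mul(-5, -1)) = Mul(Add(16, Mul(3, 15)), Mul(-5, -1)) = Mul(Add(16, 45), 5) = Mul(61, 5) = 305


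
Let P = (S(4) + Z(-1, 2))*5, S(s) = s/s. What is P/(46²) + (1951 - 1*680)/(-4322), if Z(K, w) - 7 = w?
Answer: -309167/1143169 ≈ -0.27045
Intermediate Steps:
Z(K, w) = 7 + w
S(s) = 1
P = 50 (P = (1 + (7 + 2))*5 = (1 + 9)*5 = 10*5 = 50)
P/(46²) + (1951 - 1*680)/(-4322) = 50/(46²) + (1951 - 1*680)/(-4322) = 50/2116 + (1951 - 680)*(-1/4322) = 50*(1/2116) + 1271*(-1/4322) = 25/1058 - 1271/4322 = -309167/1143169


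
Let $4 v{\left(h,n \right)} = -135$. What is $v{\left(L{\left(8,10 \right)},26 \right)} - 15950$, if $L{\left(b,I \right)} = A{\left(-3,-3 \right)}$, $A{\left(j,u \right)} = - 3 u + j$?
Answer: $- \frac{63935}{4} \approx -15984.0$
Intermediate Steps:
$A{\left(j,u \right)} = j - 3 u$
$L{\left(b,I \right)} = 6$ ($L{\left(b,I \right)} = -3 - -9 = -3 + 9 = 6$)
$v{\left(h,n \right)} = - \frac{135}{4}$ ($v{\left(h,n \right)} = \frac{1}{4} \left(-135\right) = - \frac{135}{4}$)
$v{\left(L{\left(8,10 \right)},26 \right)} - 15950 = - \frac{135}{4} - 15950 = - \frac{63935}{4}$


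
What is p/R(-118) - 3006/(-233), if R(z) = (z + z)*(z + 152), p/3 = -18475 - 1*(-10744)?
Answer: 29524113/1869592 ≈ 15.792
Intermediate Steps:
p = -23193 (p = 3*(-18475 - 1*(-10744)) = 3*(-18475 + 10744) = 3*(-7731) = -23193)
R(z) = 2*z*(152 + z) (R(z) = (2*z)*(152 + z) = 2*z*(152 + z))
p/R(-118) - 3006/(-233) = -23193*(-1/(236*(152 - 118))) - 3006/(-233) = -23193/(2*(-118)*34) - 3006*(-1/233) = -23193/(-8024) + 3006/233 = -23193*(-1/8024) + 3006/233 = 23193/8024 + 3006/233 = 29524113/1869592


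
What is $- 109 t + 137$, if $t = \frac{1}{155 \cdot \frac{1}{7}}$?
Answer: $\frac{20472}{155} \approx 132.08$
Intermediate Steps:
$t = \frac{7}{155}$ ($t = \frac{1}{155 \cdot \frac{1}{7}} = \frac{1}{\frac{155}{7}} = \frac{7}{155} \approx 0.045161$)
$- 109 t + 137 = \left(-109\right) \frac{7}{155} + 137 = - \frac{763}{155} + 137 = \frac{20472}{155}$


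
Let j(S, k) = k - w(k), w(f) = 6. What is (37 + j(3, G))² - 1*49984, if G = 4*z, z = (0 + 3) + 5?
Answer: -46015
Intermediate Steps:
z = 8 (z = 3 + 5 = 8)
G = 32 (G = 4*8 = 32)
j(S, k) = -6 + k (j(S, k) = k - 1*6 = k - 6 = -6 + k)
(37 + j(3, G))² - 1*49984 = (37 + (-6 + 32))² - 1*49984 = (37 + 26)² - 49984 = 63² - 49984 = 3969 - 49984 = -46015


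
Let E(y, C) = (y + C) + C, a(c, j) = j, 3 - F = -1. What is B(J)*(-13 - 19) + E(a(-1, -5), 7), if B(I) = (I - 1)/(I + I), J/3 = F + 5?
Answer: -173/27 ≈ -6.4074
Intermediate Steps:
F = 4 (F = 3 - 1*(-1) = 3 + 1 = 4)
E(y, C) = y + 2*C (E(y, C) = (C + y) + C = y + 2*C)
J = 27 (J = 3*(4 + 5) = 3*9 = 27)
B(I) = (-1 + I)/(2*I) (B(I) = (-1 + I)/((2*I)) = (-1 + I)*(1/(2*I)) = (-1 + I)/(2*I))
B(J)*(-13 - 19) + E(a(-1, -5), 7) = ((1/2)*(-1 + 27)/27)*(-13 - 19) + (-5 + 2*7) = ((1/2)*(1/27)*26)*(-32) + (-5 + 14) = (13/27)*(-32) + 9 = -416/27 + 9 = -173/27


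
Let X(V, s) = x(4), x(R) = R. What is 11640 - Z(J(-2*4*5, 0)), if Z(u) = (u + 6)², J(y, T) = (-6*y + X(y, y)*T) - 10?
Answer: -44056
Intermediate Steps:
X(V, s) = 4
J(y, T) = -10 - 6*y + 4*T (J(y, T) = (-6*y + 4*T) - 10 = -10 - 6*y + 4*T)
Z(u) = (6 + u)²
11640 - Z(J(-2*4*5, 0)) = 11640 - (6 + (-10 - 6*(-2*4)*5 + 4*0))² = 11640 - (6 + (-10 - (-48)*5 + 0))² = 11640 - (6 + (-10 - 6*(-40) + 0))² = 11640 - (6 + (-10 + 240 + 0))² = 11640 - (6 + 230)² = 11640 - 1*236² = 11640 - 1*55696 = 11640 - 55696 = -44056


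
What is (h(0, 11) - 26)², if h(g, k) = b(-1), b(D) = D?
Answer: 729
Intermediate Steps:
h(g, k) = -1
(h(0, 11) - 26)² = (-1 - 26)² = (-27)² = 729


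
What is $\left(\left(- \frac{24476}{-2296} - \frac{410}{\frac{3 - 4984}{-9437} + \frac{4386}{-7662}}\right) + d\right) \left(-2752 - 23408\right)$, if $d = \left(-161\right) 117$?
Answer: $\frac{3890740068521640}{15432277} \approx 2.5212 \cdot 10^{8}$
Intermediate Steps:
$d = -18837$
$\left(\left(- \frac{24476}{-2296} - \frac{410}{\frac{3 - 4984}{-9437} + \frac{4386}{-7662}}\right) + d\right) \left(-2752 - 23408\right) = \left(\left(- \frac{24476}{-2296} - \frac{410}{\frac{3 - 4984}{-9437} + \frac{4386}{-7662}}\right) - 18837\right) \left(-2752 - 23408\right) = \left(\left(\left(-24476\right) \left(- \frac{1}{2296}\right) - \frac{410}{\left(-4981\right) \left(- \frac{1}{9437}\right) + 4386 \left(- \frac{1}{7662}\right)}\right) - 18837\right) \left(-26160\right) = \left(\left(\frac{6119}{574} - \frac{410}{\frac{4981}{9437} - \frac{731}{1277}}\right) - 18837\right) \left(-26160\right) = \left(\left(\frac{6119}{574} - \frac{410}{- \frac{537710}{12051049}}\right) - 18837\right) \left(-26160\right) = \left(\left(\frac{6119}{574} - - \frac{494093009}{53771}\right) - 18837\right) \left(-26160\right) = \left(\left(\frac{6119}{574} + \frac{494093009}{53771}\right) - 18837\right) \left(-26160\right) = \left(\frac{283938411915}{30864554} - 18837\right) \left(-26160\right) = \left(- \frac{297457191783}{30864554}\right) \left(-26160\right) = \frac{3890740068521640}{15432277}$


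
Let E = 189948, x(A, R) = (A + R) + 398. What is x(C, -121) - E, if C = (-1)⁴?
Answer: -189670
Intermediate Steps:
C = 1
x(A, R) = 398 + A + R
x(C, -121) - E = (398 + 1 - 121) - 1*189948 = 278 - 189948 = -189670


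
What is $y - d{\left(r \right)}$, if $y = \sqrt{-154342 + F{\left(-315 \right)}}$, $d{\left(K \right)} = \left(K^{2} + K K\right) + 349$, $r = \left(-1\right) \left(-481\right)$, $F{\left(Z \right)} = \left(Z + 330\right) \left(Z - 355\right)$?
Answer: $-463071 + 2 i \sqrt{41098} \approx -4.6307 \cdot 10^{5} + 405.45 i$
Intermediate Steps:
$F{\left(Z \right)} = \left(-355 + Z\right) \left(330 + Z\right)$ ($F{\left(Z \right)} = \left(330 + Z\right) \left(-355 + Z\right) = \left(-355 + Z\right) \left(330 + Z\right)$)
$r = 481$
$d{\left(K \right)} = 349 + 2 K^{2}$ ($d{\left(K \right)} = \left(K^{2} + K^{2}\right) + 349 = 2 K^{2} + 349 = 349 + 2 K^{2}$)
$y = 2 i \sqrt{41098}$ ($y = \sqrt{-154342 - \left(109275 - 99225\right)} = \sqrt{-154342 + \left(-117150 + 99225 + 7875\right)} = \sqrt{-154342 - 10050} = \sqrt{-164392} = 2 i \sqrt{41098} \approx 405.45 i$)
$y - d{\left(r \right)} = 2 i \sqrt{41098} - \left(349 + 2 \cdot 481^{2}\right) = 2 i \sqrt{41098} - \left(349 + 2 \cdot 231361\right) = 2 i \sqrt{41098} - \left(349 + 462722\right) = 2 i \sqrt{41098} - 463071 = -463071 + 2 i \sqrt{41098}$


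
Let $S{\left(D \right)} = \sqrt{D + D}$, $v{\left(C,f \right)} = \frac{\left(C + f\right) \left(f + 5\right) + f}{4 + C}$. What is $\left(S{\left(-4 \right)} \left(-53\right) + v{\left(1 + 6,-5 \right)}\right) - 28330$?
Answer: $- \frac{311635}{11} - 106 i \sqrt{2} \approx -28330.0 - 149.91 i$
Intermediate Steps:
$v{\left(C,f \right)} = \frac{f + \left(5 + f\right) \left(C + f\right)}{4 + C}$ ($v{\left(C,f \right)} = \frac{\left(C + f\right) \left(5 + f\right) + f}{4 + C} = \frac{\left(5 + f\right) \left(C + f\right) + f}{4 + C} = \frac{f + \left(5 + f\right) \left(C + f\right)}{4 + C}$)
$S{\left(D \right)} = \sqrt{2} \sqrt{D}$ ($S{\left(D \right)} = \sqrt{2 D} = \sqrt{2} \sqrt{D}$)
$\left(S{\left(-4 \right)} \left(-53\right) + v{\left(1 + 6,-5 \right)}\right) - 28330 = \left(\sqrt{2} \sqrt{-4} \left(-53\right) + \frac{\left(-5\right)^{2} + 5 \left(1 + 6\right) + 6 \left(-5\right) + \left(1 + 6\right) \left(-5\right)}{4 + \left(1 + 6\right)}\right) - 28330 = \left(\sqrt{2} \cdot 2 i \left(-53\right) + \frac{25 + 5 \cdot 7 - 30 + 7 \left(-5\right)}{4 + 7}\right) - 28330 = \left(2 i \sqrt{2} \left(-53\right) + \frac{25 + 35 - 30 - 35}{11}\right) - 28330 = \left(- 106 i \sqrt{2} + \frac{1}{11} \left(-5\right)\right) - 28330 = \left(- 106 i \sqrt{2} - \frac{5}{11}\right) - 28330 = \left(- \frac{5}{11} - 106 i \sqrt{2}\right) - 28330 = - \frac{311635}{11} - 106 i \sqrt{2}$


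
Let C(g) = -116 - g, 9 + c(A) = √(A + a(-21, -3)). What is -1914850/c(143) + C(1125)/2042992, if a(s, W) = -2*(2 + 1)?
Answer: -36983412973/120176 - 136775*√137/4 ≈ -7.0797e+5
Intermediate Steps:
a(s, W) = -6 (a(s, W) = -2*3 = -6)
c(A) = -9 + √(-6 + A) (c(A) = -9 + √(A - 6) = -9 + √(-6 + A))
-1914850/c(143) + C(1125)/2042992 = -1914850/(-9 + √(-6 + 143)) + (-116 - 1*1125)/2042992 = -1914850/(-9 + √137) + (-116 - 1125)*(1/2042992) = -1914850/(-9 + √137) - 1241*1/2042992 = -1914850/(-9 + √137) - 73/120176 = -73/120176 - 1914850/(-9 + √137)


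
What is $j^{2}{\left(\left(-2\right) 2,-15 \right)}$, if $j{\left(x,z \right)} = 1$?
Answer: $1$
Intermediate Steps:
$j^{2}{\left(\left(-2\right) 2,-15 \right)} = 1^{2} = 1$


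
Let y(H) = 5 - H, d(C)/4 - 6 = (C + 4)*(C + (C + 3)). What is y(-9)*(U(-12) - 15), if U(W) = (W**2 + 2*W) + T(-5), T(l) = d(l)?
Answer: 2198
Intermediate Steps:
d(C) = 24 + 4*(3 + 2*C)*(4 + C) (d(C) = 24 + 4*((C + 4)*(C + (C + 3))) = 24 + 4*((4 + C)*(C + (3 + C))) = 24 + 4*((4 + C)*(3 + 2*C)) = 24 + 4*((3 + 2*C)*(4 + C)) = 24 + 4*(3 + 2*C)*(4 + C))
T(l) = 72 + 8*l**2 + 44*l
U(W) = 52 + W**2 + 2*W (U(W) = (W**2 + 2*W) + (72 + 8*(-5)**2 + 44*(-5)) = (W**2 + 2*W) + (72 + 8*25 - 220) = (W**2 + 2*W) + (72 + 200 - 220) = (W**2 + 2*W) + 52 = 52 + W**2 + 2*W)
y(-9)*(U(-12) - 15) = (5 - 1*(-9))*((52 + (-12)**2 + 2*(-12)) - 15) = (5 + 9)*((52 + 144 - 24) - 15) = 14*(172 - 15) = 14*157 = 2198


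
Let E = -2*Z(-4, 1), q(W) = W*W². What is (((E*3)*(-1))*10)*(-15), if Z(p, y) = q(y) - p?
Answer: -4500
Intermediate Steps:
q(W) = W³
Z(p, y) = y³ - p
E = -10 (E = -2*(1³ - 1*(-4)) = -2*(1 + 4) = -2*5 = -10)
(((E*3)*(-1))*10)*(-15) = ((-10*3*(-1))*10)*(-15) = (-30*(-1)*10)*(-15) = (30*10)*(-15) = 300*(-15) = -4500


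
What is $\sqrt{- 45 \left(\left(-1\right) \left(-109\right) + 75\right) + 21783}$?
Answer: $\sqrt{13503} \approx 116.2$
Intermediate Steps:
$\sqrt{- 45 \left(\left(-1\right) \left(-109\right) + 75\right) + 21783} = \sqrt{- 45 \left(109 + 75\right) + 21783} = \sqrt{\left(-45\right) 184 + 21783} = \sqrt{-8280 + 21783} = \sqrt{13503}$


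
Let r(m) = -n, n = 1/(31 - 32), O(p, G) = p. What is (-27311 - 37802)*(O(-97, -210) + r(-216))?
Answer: 6250848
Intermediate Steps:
n = -1 (n = 1/(-1) = -1)
r(m) = 1 (r(m) = -1*(-1) = 1)
(-27311 - 37802)*(O(-97, -210) + r(-216)) = (-27311 - 37802)*(-97 + 1) = -65113*(-96) = 6250848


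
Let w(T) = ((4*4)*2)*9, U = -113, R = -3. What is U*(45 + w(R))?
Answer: -37629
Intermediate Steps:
w(T) = 288 (w(T) = (16*2)*9 = 32*9 = 288)
U*(45 + w(R)) = -113*(45 + 288) = -113*333 = -37629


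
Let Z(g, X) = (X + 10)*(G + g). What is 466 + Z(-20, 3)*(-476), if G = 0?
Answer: 124226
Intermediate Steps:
Z(g, X) = g*(10 + X) (Z(g, X) = (X + 10)*(0 + g) = (10 + X)*g = g*(10 + X))
466 + Z(-20, 3)*(-476) = 466 - 20*(10 + 3)*(-476) = 466 - 20*13*(-476) = 466 - 260*(-476) = 466 + 123760 = 124226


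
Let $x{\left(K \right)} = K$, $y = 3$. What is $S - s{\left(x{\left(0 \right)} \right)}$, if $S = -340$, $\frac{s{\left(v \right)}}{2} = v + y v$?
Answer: $-340$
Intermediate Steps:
$s{\left(v \right)} = 8 v$ ($s{\left(v \right)} = 2 \left(v + 3 v\right) = 2 \cdot 4 v = 8 v$)
$S - s{\left(x{\left(0 \right)} \right)} = -340 - 8 \cdot 0 = -340 - 0 = -340 + 0 = -340$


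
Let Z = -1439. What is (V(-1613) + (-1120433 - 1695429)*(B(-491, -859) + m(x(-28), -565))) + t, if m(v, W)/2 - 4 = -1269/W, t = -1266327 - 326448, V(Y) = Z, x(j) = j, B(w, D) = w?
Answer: 760387271824/565 ≈ 1.3458e+9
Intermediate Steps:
V(Y) = -1439
t = -1592775
m(v, W) = 8 - 2538/W (m(v, W) = 8 + 2*(-1269/W) = 8 - 2538/W)
(V(-1613) + (-1120433 - 1695429)*(B(-491, -859) + m(x(-28), -565))) + t = (-1439 + (-1120433 - 1695429)*(-491 + (8 - 2538/(-565)))) - 1592775 = (-1439 - 2815862*(-491 + (8 - 2538*(-1/565)))) - 1592775 = (-1439 - 2815862*(-491 + (8 + 2538/565))) - 1592775 = (-1439 - 2815862*(-491 + 7058/565)) - 1592775 = (-1439 - 2815862*(-270357/565)) - 1592775 = (-1439 + 761288002734/565) - 1592775 = 761287189699/565 - 1592775 = 760387271824/565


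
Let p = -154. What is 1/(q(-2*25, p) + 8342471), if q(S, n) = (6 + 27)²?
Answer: 1/8343560 ≈ 1.1985e-7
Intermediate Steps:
q(S, n) = 1089 (q(S, n) = 33² = 1089)
1/(q(-2*25, p) + 8342471) = 1/(1089 + 8342471) = 1/8343560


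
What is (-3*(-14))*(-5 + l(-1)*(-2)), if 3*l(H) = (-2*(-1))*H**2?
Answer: -266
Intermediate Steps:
l(H) = 2*H**2/3 (l(H) = ((-2*(-1))*H**2)/3 = (2*H**2)/3 = 2*H**2/3)
(-3*(-14))*(-5 + l(-1)*(-2)) = (-3*(-14))*(-5 + ((2/3)*(-1)**2)*(-2)) = 42*(-5 + ((2/3)*1)*(-2)) = 42*(-5 + (2/3)*(-2)) = 42*(-5 - 4/3) = 42*(-19/3) = -266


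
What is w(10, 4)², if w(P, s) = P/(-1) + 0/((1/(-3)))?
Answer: 100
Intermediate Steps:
w(P, s) = -P (w(P, s) = P*(-1) + 0/((1*(-⅓))) = -P + 0/(-⅓) = -P + 0*(-3) = -P + 0 = -P)
w(10, 4)² = (-1*10)² = (-10)² = 100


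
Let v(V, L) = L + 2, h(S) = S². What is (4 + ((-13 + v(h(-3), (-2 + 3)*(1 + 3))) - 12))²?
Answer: 225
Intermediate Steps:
v(V, L) = 2 + L
(4 + ((-13 + v(h(-3), (-2 + 3)*(1 + 3))) - 12))² = (4 + ((-13 + (2 + (-2 + 3)*(1 + 3))) - 12))² = (4 + ((-13 + (2 + 1*4)) - 12))² = (4 + ((-13 + (2 + 4)) - 12))² = (4 + ((-13 + 6) - 12))² = (4 + (-7 - 12))² = (4 - 19)² = (-15)² = 225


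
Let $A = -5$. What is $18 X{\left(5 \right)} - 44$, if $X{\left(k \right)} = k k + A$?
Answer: $316$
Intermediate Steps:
$X{\left(k \right)} = -5 + k^{2}$ ($X{\left(k \right)} = k k - 5 = k^{2} - 5 = -5 + k^{2}$)
$18 X{\left(5 \right)} - 44 = 18 \left(-5 + 5^{2}\right) - 44 = 18 \left(-5 + 25\right) - 44 = 18 \cdot 20 - 44 = 360 - 44 = 316$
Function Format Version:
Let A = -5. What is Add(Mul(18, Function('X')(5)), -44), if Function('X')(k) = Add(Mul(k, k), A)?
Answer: 316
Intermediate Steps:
Function('X')(k) = Add(-5, Pow(k, 2)) (Function('X')(k) = Add(Mul(k, k), -5) = Add(Pow(k, 2), -5) = Add(-5, Pow(k, 2)))
Add(Mul(18, Function('X')(5)), -44) = Add(Mul(18, Add(-5, Pow(5, 2))), -44) = Add(Mul(18, Add(-5, 25)), -44) = Add(Mul(18, 20), -44) = Add(360, -44) = 316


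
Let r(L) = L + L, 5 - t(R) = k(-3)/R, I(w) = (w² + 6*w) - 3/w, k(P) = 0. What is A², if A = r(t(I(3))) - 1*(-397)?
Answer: 165649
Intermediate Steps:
I(w) = w² - 3/w + 6*w
t(R) = 5 (t(R) = 5 - 0/R = 5 - 1*0 = 5 + 0 = 5)
r(L) = 2*L
A = 407 (A = 2*5 - 1*(-397) = 10 + 397 = 407)
A² = 407² = 165649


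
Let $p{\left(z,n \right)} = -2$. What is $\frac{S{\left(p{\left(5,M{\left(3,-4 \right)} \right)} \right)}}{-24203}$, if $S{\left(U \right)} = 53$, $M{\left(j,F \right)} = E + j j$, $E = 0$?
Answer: $- \frac{53}{24203} \approx -0.0021898$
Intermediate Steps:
$M{\left(j,F \right)} = j^{2}$ ($M{\left(j,F \right)} = 0 + j j = 0 + j^{2} = j^{2}$)
$\frac{S{\left(p{\left(5,M{\left(3,-4 \right)} \right)} \right)}}{-24203} = \frac{53}{-24203} = 53 \left(- \frac{1}{24203}\right) = - \frac{53}{24203}$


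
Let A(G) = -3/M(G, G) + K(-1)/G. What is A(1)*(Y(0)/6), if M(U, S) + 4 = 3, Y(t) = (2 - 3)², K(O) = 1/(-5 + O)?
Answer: 17/36 ≈ 0.47222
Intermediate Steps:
Y(t) = 1 (Y(t) = (-1)² = 1)
M(U, S) = -1 (M(U, S) = -4 + 3 = -1)
A(G) = 3 - 1/(6*G) (A(G) = -3/(-1) + 1/((-5 - 1)*G) = -3*(-1) + 1/((-6)*G) = 3 - 1/(6*G))
A(1)*(Y(0)/6) = (3 - ⅙/1)*(1/6) = (3 - ⅙*1)*(1*(⅙)) = (3 - ⅙)*(⅙) = (17/6)*(⅙) = 17/36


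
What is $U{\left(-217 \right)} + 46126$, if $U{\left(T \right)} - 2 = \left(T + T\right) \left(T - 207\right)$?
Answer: $230144$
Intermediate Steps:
$U{\left(T \right)} = 2 + 2 T \left(-207 + T\right)$ ($U{\left(T \right)} = 2 + \left(T + T\right) \left(T - 207\right) = 2 + 2 T \left(-207 + T\right)$)
$U{\left(-217 \right)} + 46126 = \left(2 - -89838 + 2 \left(-217\right)^{2}\right) + 46126 = \left(2 + 89838 + 2 \cdot 47089\right) + 46126 = \left(2 + 89838 + 94178\right) + 46126 = 184018 + 46126 = 230144$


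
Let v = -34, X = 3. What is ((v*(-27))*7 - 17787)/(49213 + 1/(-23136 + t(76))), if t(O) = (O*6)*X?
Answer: -35329464/153038369 ≈ -0.23085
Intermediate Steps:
t(O) = 18*O (t(O) = (O*6)*3 = (6*O)*3 = 18*O)
((v*(-27))*7 - 17787)/(49213 + 1/(-23136 + t(76))) = (-34*(-27)*7 - 17787)/(49213 + 1/(-23136 + 18*76)) = (918*7 - 17787)/(49213 + 1/(-23136 + 1368)) = (6426 - 17787)/(49213 + 1/(-21768)) = -11361/(49213 - 1/21768) = -11361/1071268583/21768 = -11361*21768/1071268583 = -35329464/153038369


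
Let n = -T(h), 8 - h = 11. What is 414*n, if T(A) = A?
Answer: 1242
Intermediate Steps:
h = -3 (h = 8 - 1*11 = 8 - 11 = -3)
n = 3 (n = -1*(-3) = 3)
414*n = 414*3 = 1242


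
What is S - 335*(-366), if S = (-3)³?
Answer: 122583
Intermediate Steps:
S = -27
S - 335*(-366) = -27 - 335*(-366) = -27 + 122610 = 122583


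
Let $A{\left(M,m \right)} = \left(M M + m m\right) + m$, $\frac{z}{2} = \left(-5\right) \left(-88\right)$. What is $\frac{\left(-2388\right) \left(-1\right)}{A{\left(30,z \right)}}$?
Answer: $\frac{597}{194045} \approx 0.0030766$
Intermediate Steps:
$z = 880$ ($z = 2 \left(\left(-5\right) \left(-88\right)\right) = 2 \cdot 440 = 880$)
$A{\left(M,m \right)} = m + M^{2} + m^{2}$ ($A{\left(M,m \right)} = \left(M^{2} + m^{2}\right) + m = m + M^{2} + m^{2}$)
$\frac{\left(-2388\right) \left(-1\right)}{A{\left(30,z \right)}} = \frac{\left(-2388\right) \left(-1\right)}{880 + 30^{2} + 880^{2}} = \frac{2388}{880 + 900 + 774400} = \frac{2388}{776180} = 2388 \cdot \frac{1}{776180} = \frac{597}{194045}$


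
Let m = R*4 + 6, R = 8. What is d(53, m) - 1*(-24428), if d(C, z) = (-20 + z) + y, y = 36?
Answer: 24482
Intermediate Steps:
m = 38 (m = 8*4 + 6 = 32 + 6 = 38)
d(C, z) = 16 + z (d(C, z) = (-20 + z) + 36 = 16 + z)
d(53, m) - 1*(-24428) = (16 + 38) - 1*(-24428) = 54 + 24428 = 24482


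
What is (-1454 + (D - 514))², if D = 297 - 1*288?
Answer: 3837681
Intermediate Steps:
D = 9 (D = 297 - 288 = 9)
(-1454 + (D - 514))² = (-1454 + (9 - 514))² = (-1454 - 505)² = (-1959)² = 3837681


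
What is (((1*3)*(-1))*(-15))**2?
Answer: 2025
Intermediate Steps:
(((1*3)*(-1))*(-15))**2 = ((3*(-1))*(-15))**2 = (-3*(-15))**2 = 45**2 = 2025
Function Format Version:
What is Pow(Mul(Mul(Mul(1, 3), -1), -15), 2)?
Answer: 2025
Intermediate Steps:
Pow(Mul(Mul(Mul(1, 3), -1), -15), 2) = Pow(Mul(Mul(3, -1), -15), 2) = Pow(Mul(-3, -15), 2) = Pow(45, 2) = 2025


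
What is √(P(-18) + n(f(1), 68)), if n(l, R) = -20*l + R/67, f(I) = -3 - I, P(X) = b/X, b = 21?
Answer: √12903798/402 ≈ 8.9358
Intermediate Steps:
P(X) = 21/X
n(l, R) = -20*l + R/67
√(P(-18) + n(f(1), 68)) = √(21/(-18) + (-20*(-3 - 1*1) + (1/67)*68)) = √(21*(-1/18) + (-20*(-3 - 1) + 68/67)) = √(-7/6 + (-20*(-4) + 68/67)) = √(-7/6 + (80 + 68/67)) = √(-7/6 + 5428/67) = √(32099/402) = √12903798/402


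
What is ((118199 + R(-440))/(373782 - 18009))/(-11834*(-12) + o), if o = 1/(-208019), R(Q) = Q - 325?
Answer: 24428503246/10509663263547723 ≈ 2.3244e-6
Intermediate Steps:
R(Q) = -325 + Q
o = -1/208019 ≈ -4.8073e-6
((118199 + R(-440))/(373782 - 18009))/(-11834*(-12) + o) = ((118199 + (-325 - 440))/(373782 - 18009))/(-11834*(-12) - 1/208019) = ((118199 - 765)/355773)/(142008 - 1/208019) = (117434*(1/355773))/(29540362151/208019) = (117434/355773)*(208019/29540362151) = 24428503246/10509663263547723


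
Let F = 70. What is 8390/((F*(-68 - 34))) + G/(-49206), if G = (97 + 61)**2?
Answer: -3283785/1951838 ≈ -1.6824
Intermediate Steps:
G = 24964 (G = 158**2 = 24964)
8390/((F*(-68 - 34))) + G/(-49206) = 8390/((70*(-68 - 34))) + 24964/(-49206) = 8390/((70*(-102))) + 24964*(-1/49206) = 8390/(-7140) - 12482/24603 = 8390*(-1/7140) - 12482/24603 = -839/714 - 12482/24603 = -3283785/1951838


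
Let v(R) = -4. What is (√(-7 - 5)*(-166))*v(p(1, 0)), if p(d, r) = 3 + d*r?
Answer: 1328*I*√3 ≈ 2300.2*I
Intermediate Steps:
(√(-7 - 5)*(-166))*v(p(1, 0)) = (√(-7 - 5)*(-166))*(-4) = (√(-12)*(-166))*(-4) = ((2*I*√3)*(-166))*(-4) = -332*I*√3*(-4) = 1328*I*√3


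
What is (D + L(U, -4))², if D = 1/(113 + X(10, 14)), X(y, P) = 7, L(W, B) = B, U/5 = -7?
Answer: 229441/14400 ≈ 15.933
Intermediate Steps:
U = -35 (U = 5*(-7) = -35)
D = 1/120 (D = 1/(113 + 7) = 1/120 ≈ 0.0083333)
(D + L(U, -4))² = (1/120 - 4)² = (-479/120)² = 229441/14400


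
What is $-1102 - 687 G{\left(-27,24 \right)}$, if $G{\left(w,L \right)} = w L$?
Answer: $444074$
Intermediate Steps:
$G{\left(w,L \right)} = L w$
$-1102 - 687 G{\left(-27,24 \right)} = -1102 - 687 \cdot 24 \left(-27\right) = -1102 - -445176 = -1102 + 445176 = 444074$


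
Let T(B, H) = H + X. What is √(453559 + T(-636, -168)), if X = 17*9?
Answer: 14*√2314 ≈ 673.46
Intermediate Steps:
X = 153
T(B, H) = 153 + H (T(B, H) = H + 153 = 153 + H)
√(453559 + T(-636, -168)) = √(453559 + (153 - 168)) = √(453559 - 15) = √453544 = 14*√2314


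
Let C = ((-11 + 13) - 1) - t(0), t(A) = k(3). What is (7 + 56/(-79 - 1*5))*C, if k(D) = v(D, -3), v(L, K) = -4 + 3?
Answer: 38/3 ≈ 12.667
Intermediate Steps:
v(L, K) = -1
k(D) = -1
t(A) = -1
C = 2 (C = ((-11 + 13) - 1) - 1*(-1) = (2 - 1) + 1 = 1 + 1 = 2)
(7 + 56/(-79 - 1*5))*C = (7 + 56/(-79 - 1*5))*2 = (7 + 56/(-79 - 5))*2 = (7 + 56/(-84))*2 = (7 + 56*(-1/84))*2 = (7 - ⅔)*2 = (19/3)*2 = 38/3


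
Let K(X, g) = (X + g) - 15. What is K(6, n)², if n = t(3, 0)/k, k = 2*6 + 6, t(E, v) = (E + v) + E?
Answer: 676/9 ≈ 75.111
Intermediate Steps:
t(E, v) = v + 2*E
k = 18 (k = 12 + 6 = 18)
n = ⅓ (n = (0 + 2*3)/18 = (0 + 6)*(1/18) = 6*(1/18) = ⅓ ≈ 0.33333)
K(X, g) = -15 + X + g
K(6, n)² = (-15 + 6 + ⅓)² = (-26/3)² = 676/9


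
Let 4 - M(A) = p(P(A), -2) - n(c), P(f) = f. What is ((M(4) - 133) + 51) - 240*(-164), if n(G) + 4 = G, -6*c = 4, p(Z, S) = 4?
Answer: 117820/3 ≈ 39273.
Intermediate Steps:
c = -2/3 (c = -1/6*4 = -2/3 ≈ -0.66667)
n(G) = -4 + G
M(A) = -14/3 (M(A) = 4 - (4 - (-4 - 2/3)) = 4 - (4 - 1*(-14/3)) = 4 - (4 + 14/3) = 4 - 1*26/3 = 4 - 26/3 = -14/3)
((M(4) - 133) + 51) - 240*(-164) = ((-14/3 - 133) + 51) - 240*(-164) = (-413/3 + 51) + 39360 = -260/3 + 39360 = 117820/3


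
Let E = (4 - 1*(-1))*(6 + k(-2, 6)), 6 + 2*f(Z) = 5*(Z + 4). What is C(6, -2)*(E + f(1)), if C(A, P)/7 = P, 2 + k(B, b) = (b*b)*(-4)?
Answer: 9667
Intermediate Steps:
k(B, b) = -2 - 4*b**2 (k(B, b) = -2 + (b*b)*(-4) = -2 + b**2*(-4) = -2 - 4*b**2)
C(A, P) = 7*P
f(Z) = 7 + 5*Z/2 (f(Z) = -3 + (5*(Z + 4))/2 = -3 + (5*(4 + Z))/2 = -3 + (20 + 5*Z)/2 = -3 + (10 + 5*Z/2) = 7 + 5*Z/2)
E = -700 (E = (4 - 1*(-1))*(6 + (-2 - 4*6**2)) = (4 + 1)*(6 + (-2 - 4*36)) = 5*(6 + (-2 - 144)) = 5*(6 - 146) = 5*(-140) = -700)
C(6, -2)*(E + f(1)) = (7*(-2))*(-700 + (7 + (5/2)*1)) = -14*(-700 + (7 + 5/2)) = -14*(-700 + 19/2) = -14*(-1381/2) = 9667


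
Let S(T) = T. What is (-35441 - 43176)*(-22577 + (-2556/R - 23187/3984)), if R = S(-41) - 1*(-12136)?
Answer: 28516922315789831/16062160 ≈ 1.7754e+9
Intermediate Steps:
R = 12095 (R = -41 - 1*(-12136) = -41 + 12136 = 12095)
(-35441 - 43176)*(-22577 + (-2556/R - 23187/3984)) = (-35441 - 43176)*(-22577 + (-2556/12095 - 23187/3984)) = -78617*(-22577 + (-2556*1/12095 - 23187*1/3984)) = -78617*(-22577 + (-2556/12095 - 7729/1328)) = -78617*(-22577 - 96876623/16062160) = -78617*(-362732262943/16062160) = 28516922315789831/16062160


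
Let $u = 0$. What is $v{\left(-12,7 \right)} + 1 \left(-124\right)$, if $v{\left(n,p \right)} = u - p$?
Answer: $-131$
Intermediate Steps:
$v{\left(n,p \right)} = - p$ ($v{\left(n,p \right)} = 0 - p = - p$)
$v{\left(-12,7 \right)} + 1 \left(-124\right) = \left(-1\right) 7 + 1 \left(-124\right) = -7 - 124 = -131$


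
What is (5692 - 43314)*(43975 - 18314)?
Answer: -965418142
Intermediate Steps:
(5692 - 43314)*(43975 - 18314) = -37622*25661 = -965418142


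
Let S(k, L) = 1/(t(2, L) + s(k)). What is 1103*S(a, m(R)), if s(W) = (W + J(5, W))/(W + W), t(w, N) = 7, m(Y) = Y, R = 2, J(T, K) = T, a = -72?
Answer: 158832/1075 ≈ 147.75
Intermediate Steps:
s(W) = (5 + W)/(2*W) (s(W) = (W + 5)/(W + W) = (5 + W)/((2*W)) = (5 + W)*(1/(2*W)) = (5 + W)/(2*W))
S(k, L) = 1/(7 + (5 + k)/(2*k))
1103*S(a, m(R)) = 1103*((2/5)*(-72)/(1 + 3*(-72))) = 1103*((2/5)*(-72)/(1 - 216)) = 1103*((2/5)*(-72)/(-215)) = 1103*((2/5)*(-72)*(-1/215)) = 1103*(144/1075) = 158832/1075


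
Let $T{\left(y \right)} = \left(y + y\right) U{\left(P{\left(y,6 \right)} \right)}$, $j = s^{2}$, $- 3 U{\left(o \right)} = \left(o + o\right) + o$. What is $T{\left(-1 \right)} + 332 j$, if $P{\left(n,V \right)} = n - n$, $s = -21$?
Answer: $146412$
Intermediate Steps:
$P{\left(n,V \right)} = 0$
$U{\left(o \right)} = - o$ ($U{\left(o \right)} = - \frac{\left(o + o\right) + o}{3} = - \frac{2 o + o}{3} = - \frac{3 o}{3} = - o$)
$j = 441$ ($j = \left(-21\right)^{2} = 441$)
$T{\left(y \right)} = 0$ ($T{\left(y \right)} = \left(y + y\right) \left(\left(-1\right) 0\right) = 2 y 0 = 0$)
$T{\left(-1 \right)} + 332 j = 0 + 332 \cdot 441 = 0 + 146412 = 146412$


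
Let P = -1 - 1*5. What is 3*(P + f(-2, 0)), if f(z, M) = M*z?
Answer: -18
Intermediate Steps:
P = -6 (P = -1 - 5 = -6)
3*(P + f(-2, 0)) = 3*(-6 + 0*(-2)) = 3*(-6 + 0) = 3*(-6) = -18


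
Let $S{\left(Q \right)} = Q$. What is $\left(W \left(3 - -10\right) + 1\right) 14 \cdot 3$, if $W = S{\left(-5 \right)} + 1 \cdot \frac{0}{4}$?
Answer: $-2688$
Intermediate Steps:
$W = -5$ ($W = -5 + 1 \cdot \frac{0}{4} = -5 + 1 \cdot 0 \cdot \frac{1}{4} = -5 + 1 \cdot 0 = -5 + 0 = -5$)
$\left(W \left(3 - -10\right) + 1\right) 14 \cdot 3 = \left(- 5 \left(3 - -10\right) + 1\right) 14 \cdot 3 = \left(- 5 \left(3 + 10\right) + 1\right) 14 \cdot 3 = \left(\left(-5\right) 13 + 1\right) 14 \cdot 3 = \left(-65 + 1\right) 14 \cdot 3 = \left(-64\right) 14 \cdot 3 = \left(-896\right) 3 = -2688$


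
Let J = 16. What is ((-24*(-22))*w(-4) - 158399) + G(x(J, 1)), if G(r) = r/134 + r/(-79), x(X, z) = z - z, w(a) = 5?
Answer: -155759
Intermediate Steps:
x(X, z) = 0
G(r) = -55*r/10586 (G(r) = r*(1/134) + r*(-1/79) = r/134 - r/79 = -55*r/10586)
((-24*(-22))*w(-4) - 158399) + G(x(J, 1)) = (-24*(-22)*5 - 158399) - 55/10586*0 = (528*5 - 158399) + 0 = (2640 - 158399) + 0 = -155759 + 0 = -155759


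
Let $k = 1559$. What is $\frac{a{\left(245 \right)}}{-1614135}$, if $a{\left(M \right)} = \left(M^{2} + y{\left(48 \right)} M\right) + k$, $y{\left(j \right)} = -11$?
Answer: $- \frac{58889}{1614135} \approx -0.036483$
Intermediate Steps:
$a{\left(M \right)} = 1559 + M^{2} - 11 M$ ($a{\left(M \right)} = \left(M^{2} - 11 M\right) + 1559 = 1559 + M^{2} - 11 M$)
$\frac{a{\left(245 \right)}}{-1614135} = \frac{1559 + 245^{2} - 2695}{-1614135} = \left(1559 + 60025 - 2695\right) \left(- \frac{1}{1614135}\right) = 58889 \left(- \frac{1}{1614135}\right) = - \frac{58889}{1614135}$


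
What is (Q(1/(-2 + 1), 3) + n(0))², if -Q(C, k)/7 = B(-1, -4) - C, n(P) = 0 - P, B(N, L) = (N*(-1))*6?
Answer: 2401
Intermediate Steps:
B(N, L) = -6*N (B(N, L) = -N*6 = -6*N)
n(P) = -P
Q(C, k) = -42 + 7*C (Q(C, k) = -7*(-6*(-1) - C) = -7*(6 - C) = -42 + 7*C)
(Q(1/(-2 + 1), 3) + n(0))² = ((-42 + 7/(-2 + 1)) - 1*0)² = ((-42 + 7/(-1)) + 0)² = ((-42 + 7*(-1)) + 0)² = ((-42 - 7) + 0)² = (-49 + 0)² = (-49)² = 2401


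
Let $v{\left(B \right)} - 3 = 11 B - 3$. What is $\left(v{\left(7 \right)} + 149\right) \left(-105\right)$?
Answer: $-23730$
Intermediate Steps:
$v{\left(B \right)} = 11 B$ ($v{\left(B \right)} = 3 + \left(11 B - 3\right) = 3 + \left(-3 + 11 B\right) = 11 B$)
$\left(v{\left(7 \right)} + 149\right) \left(-105\right) = \left(11 \cdot 7 + 149\right) \left(-105\right) = \left(77 + 149\right) \left(-105\right) = 226 \left(-105\right) = -23730$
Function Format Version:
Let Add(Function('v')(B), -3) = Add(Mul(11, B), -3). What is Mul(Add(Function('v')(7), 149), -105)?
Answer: -23730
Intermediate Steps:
Function('v')(B) = Mul(11, B) (Function('v')(B) = Add(3, Add(Mul(11, B), -3)) = Add(3, Add(-3, Mul(11, B))) = Mul(11, B))
Mul(Add(Function('v')(7), 149), -105) = Mul(Add(Mul(11, 7), 149), -105) = Mul(Add(77, 149), -105) = Mul(226, -105) = -23730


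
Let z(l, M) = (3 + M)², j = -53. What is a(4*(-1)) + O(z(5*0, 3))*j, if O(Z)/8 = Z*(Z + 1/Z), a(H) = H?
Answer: -549932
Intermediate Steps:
O(Z) = 8*Z*(Z + 1/Z) (O(Z) = 8*(Z*(Z + 1/Z)) = 8*Z*(Z + 1/Z))
a(4*(-1)) + O(z(5*0, 3))*j = 4*(-1) + (8 + 8*((3 + 3)²)²)*(-53) = -4 + (8 + 8*(6²)²)*(-53) = -4 + (8 + 8*36²)*(-53) = -4 + (8 + 8*1296)*(-53) = -4 + (8 + 10368)*(-53) = -4 + 10376*(-53) = -4 - 549928 = -549932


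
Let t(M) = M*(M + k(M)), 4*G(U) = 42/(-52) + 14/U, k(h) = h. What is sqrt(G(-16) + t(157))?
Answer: sqrt(533202618)/104 ≈ 222.03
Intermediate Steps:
G(U) = -21/104 + 7/(2*U) (G(U) = (42/(-52) + 14/U)/4 = (42*(-1/52) + 14/U)/4 = (-21/26 + 14/U)/4 = -21/104 + 7/(2*U))
t(M) = 2*M**2 (t(M) = M*(M + M) = M*(2*M) = 2*M**2)
sqrt(G(-16) + t(157)) = sqrt((7/104)*(52 - 3*(-16))/(-16) + 2*157**2) = sqrt((7/104)*(-1/16)*(52 + 48) + 2*24649) = sqrt((7/104)*(-1/16)*100 + 49298) = sqrt(-175/416 + 49298) = sqrt(20507793/416) = sqrt(533202618)/104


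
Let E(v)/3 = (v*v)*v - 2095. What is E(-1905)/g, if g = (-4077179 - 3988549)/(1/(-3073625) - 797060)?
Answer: -52926964665914559046/25823982525 ≈ -2.0495e+9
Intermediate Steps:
g = 24791023224000/2449863542501 (g = -8065728/(-1/3073625 - 797060) = -8065728/(-2449863542501/3073625) = -8065728*(-3073625/2449863542501) = 24791023224000/2449863542501 ≈ 10.119)
E(v) = -6285 + 3*v³ (E(v) = 3*((v*v)*v - 2095) = 3*(v²*v - 2095) = 3*(v³ - 2095) = 3*(-2095 + v³) = -6285 + 3*v³)
E(-1905)/g = (-6285 + 3*(-1905)³)/(24791023224000/2449863542501) = (-6285 + 3*(-6913292625))*(2449863542501/24791023224000) = (-6285 - 20739877875)*(2449863542501/24791023224000) = -20739884160*2449863542501/24791023224000 = -52926964665914559046/25823982525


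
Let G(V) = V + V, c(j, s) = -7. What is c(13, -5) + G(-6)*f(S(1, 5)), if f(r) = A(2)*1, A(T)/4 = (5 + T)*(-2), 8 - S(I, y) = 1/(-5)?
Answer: 665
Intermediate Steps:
S(I, y) = 41/5 (S(I, y) = 8 - 1/(-5) = 8 - 1*(-⅕) = 8 + ⅕ = 41/5)
A(T) = -40 - 8*T (A(T) = 4*((5 + T)*(-2)) = 4*(-10 - 2*T) = -40 - 8*T)
G(V) = 2*V
f(r) = -56 (f(r) = (-40 - 8*2)*1 = (-40 - 16)*1 = -56*1 = -56)
c(13, -5) + G(-6)*f(S(1, 5)) = -7 + (2*(-6))*(-56) = -7 - 12*(-56) = -7 + 672 = 665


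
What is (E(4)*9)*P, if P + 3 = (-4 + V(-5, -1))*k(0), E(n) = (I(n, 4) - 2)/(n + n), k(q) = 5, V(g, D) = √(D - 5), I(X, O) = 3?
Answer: -207/8 + 45*I*√6/8 ≈ -25.875 + 13.778*I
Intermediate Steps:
V(g, D) = √(-5 + D)
E(n) = 1/(2*n) (E(n) = (3 - 2)/(n + n) = 1/(2*n))
P = -23 + 5*I*√6 (P = -3 + (-4 + √(-5 - 1))*5 = -3 + (-4 + √(-6))*5 = -3 + (-4 + I*√6)*5 = -3 + (-20 + 5*I*√6) = -23 + 5*I*√6 ≈ -23.0 + 12.247*I)
(E(4)*9)*P = (((½)/4)*9)*(-23 + 5*I*√6) = (((½)*(¼))*9)*(-23 + 5*I*√6) = ((⅛)*9)*(-23 + 5*I*√6) = 9*(-23 + 5*I*√6)/8 = -207/8 + 45*I*√6/8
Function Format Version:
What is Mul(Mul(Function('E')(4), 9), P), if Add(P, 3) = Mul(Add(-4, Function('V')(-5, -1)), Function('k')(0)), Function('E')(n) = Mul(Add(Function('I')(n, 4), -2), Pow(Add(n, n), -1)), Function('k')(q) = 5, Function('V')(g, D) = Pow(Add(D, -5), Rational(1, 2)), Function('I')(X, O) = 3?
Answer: Add(Rational(-207, 8), Mul(Rational(45, 8), I, Pow(6, Rational(1, 2)))) ≈ Add(-25.875, Mul(13.778, I))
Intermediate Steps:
Function('V')(g, D) = Pow(Add(-5, D), Rational(1, 2))
Function('E')(n) = Mul(Rational(1, 2), Pow(n, -1)) (Function('E')(n) = Mul(Add(3, -2), Pow(Add(n, n), -1)) = Mul(1, Pow(Mul(2, n), -1)) = Mul(1, Mul(Rational(1, 2), Pow(n, -1))) = Mul(Rational(1, 2), Pow(n, -1)))
P = Add(-23, Mul(5, I, Pow(6, Rational(1, 2)))) (P = Add(-3, Mul(Add(-4, Pow(Add(-5, -1), Rational(1, 2))), 5)) = Add(-3, Mul(Add(-4, Pow(-6, Rational(1, 2))), 5)) = Add(-3, Mul(Add(-4, Mul(I, Pow(6, Rational(1, 2)))), 5)) = Add(-3, Add(-20, Mul(5, I, Pow(6, Rational(1, 2))))) = Add(-23, Mul(5, I, Pow(6, Rational(1, 2)))) ≈ Add(-23.000, Mul(12.247, I)))
Mul(Mul(Function('E')(4), 9), P) = Mul(Mul(Mul(Rational(1, 2), Pow(4, -1)), 9), Add(-23, Mul(5, I, Pow(6, Rational(1, 2))))) = Mul(Mul(Mul(Rational(1, 2), Rational(1, 4)), 9), Add(-23, Mul(5, I, Pow(6, Rational(1, 2))))) = Mul(Mul(Rational(1, 8), 9), Add(-23, Mul(5, I, Pow(6, Rational(1, 2))))) = Mul(Rational(9, 8), Add(-23, Mul(5, I, Pow(6, Rational(1, 2))))) = Add(Rational(-207, 8), Mul(Rational(45, 8), I, Pow(6, Rational(1, 2))))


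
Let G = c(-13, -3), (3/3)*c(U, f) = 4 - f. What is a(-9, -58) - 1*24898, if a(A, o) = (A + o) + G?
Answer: -24958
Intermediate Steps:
c(U, f) = 4 - f
G = 7 (G = 4 - 1*(-3) = 4 + 3 = 7)
a(A, o) = 7 + A + o (a(A, o) = (A + o) + 7 = 7 + A + o)
a(-9, -58) - 1*24898 = (7 - 9 - 58) - 1*24898 = -60 - 24898 = -24958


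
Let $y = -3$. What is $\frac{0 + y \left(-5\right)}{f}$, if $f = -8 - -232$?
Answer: $\frac{15}{224} \approx 0.066964$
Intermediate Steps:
$f = 224$ ($f = -8 + 232 = 224$)
$\frac{0 + y \left(-5\right)}{f} = \frac{0 - -15}{224} = \left(0 + 15\right) \frac{1}{224} = 15 \cdot \frac{1}{224} = \frac{15}{224}$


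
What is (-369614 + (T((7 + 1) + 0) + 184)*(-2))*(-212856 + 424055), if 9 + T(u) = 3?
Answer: -78137294030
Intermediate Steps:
T(u) = -6 (T(u) = -9 + 3 = -6)
(-369614 + (T((7 + 1) + 0) + 184)*(-2))*(-212856 + 424055) = (-369614 + (-6 + 184)*(-2))*(-212856 + 424055) = (-369614 + 178*(-2))*211199 = (-369614 - 356)*211199 = -369970*211199 = -78137294030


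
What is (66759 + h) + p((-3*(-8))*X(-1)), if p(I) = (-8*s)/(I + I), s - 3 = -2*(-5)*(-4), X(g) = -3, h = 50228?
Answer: 2105729/18 ≈ 1.1699e+5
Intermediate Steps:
s = -37 (s = 3 - 2*(-5)*(-4) = 3 + 10*(-4) = 3 - 40 = -37)
p(I) = 148/I (p(I) = (-8*(-37))/(I + I) = 296/((2*I)) = 296*(1/(2*I)) = 148/I)
(66759 + h) + p((-3*(-8))*X(-1)) = (66759 + 50228) + 148/((-3*(-8)*(-3))) = 116987 + 148/((24*(-3))) = 116987 + 148/(-72) = 116987 + 148*(-1/72) = 116987 - 37/18 = 2105729/18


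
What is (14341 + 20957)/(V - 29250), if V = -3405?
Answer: -11766/10885 ≈ -1.0809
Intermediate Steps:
(14341 + 20957)/(V - 29250) = (14341 + 20957)/(-3405 - 29250) = 35298/(-32655) = 35298*(-1/32655) = -11766/10885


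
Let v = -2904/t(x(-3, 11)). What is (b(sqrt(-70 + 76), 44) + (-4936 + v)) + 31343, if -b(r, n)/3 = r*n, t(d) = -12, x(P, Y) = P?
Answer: 26649 - 132*sqrt(6) ≈ 26326.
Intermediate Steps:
b(r, n) = -3*n*r (b(r, n) = -3*r*n = -3*n*r)
v = 242 (v = -2904/(-12) = -2904*(-1/12) = 242)
(b(sqrt(-70 + 76), 44) + (-4936 + v)) + 31343 = (-3*44*sqrt(-70 + 76) + (-4936 + 242)) + 31343 = (-3*44*sqrt(6) - 4694) + 31343 = (-132*sqrt(6) - 4694) + 31343 = (-4694 - 132*sqrt(6)) + 31343 = 26649 - 132*sqrt(6)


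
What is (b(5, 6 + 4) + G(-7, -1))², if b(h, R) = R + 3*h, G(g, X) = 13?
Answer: 1444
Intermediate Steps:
(b(5, 6 + 4) + G(-7, -1))² = (((6 + 4) + 3*5) + 13)² = ((10 + 15) + 13)² = (25 + 13)² = 38² = 1444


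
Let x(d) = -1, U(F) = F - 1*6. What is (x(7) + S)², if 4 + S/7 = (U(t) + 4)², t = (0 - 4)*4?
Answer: 5013121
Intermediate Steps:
t = -16 (t = -4*4 = -16)
U(F) = -6 + F (U(F) = F - 6 = -6 + F)
S = 2240 (S = -28 + 7*((-6 - 16) + 4)² = -28 + 7*(-22 + 4)² = -28 + 7*(-18)² = -28 + 7*324 = -28 + 2268 = 2240)
(x(7) + S)² = (-1 + 2240)² = 2239² = 5013121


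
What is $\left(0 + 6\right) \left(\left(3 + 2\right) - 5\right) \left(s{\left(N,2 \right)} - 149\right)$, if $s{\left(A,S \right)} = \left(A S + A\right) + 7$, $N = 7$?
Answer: $0$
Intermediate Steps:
$s{\left(A,S \right)} = 7 + A + A S$ ($s{\left(A,S \right)} = \left(A + A S\right) + 7 = 7 + A + A S$)
$\left(0 + 6\right) \left(\left(3 + 2\right) - 5\right) \left(s{\left(N,2 \right)} - 149\right) = \left(0 + 6\right) \left(\left(3 + 2\right) - 5\right) \left(\left(7 + 7 + 7 \cdot 2\right) - 149\right) = 6 \left(5 - 5\right) \left(\left(7 + 7 + 14\right) - 149\right) = 6 \cdot 0 \left(28 - 149\right) = 0 \left(-121\right) = 0$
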